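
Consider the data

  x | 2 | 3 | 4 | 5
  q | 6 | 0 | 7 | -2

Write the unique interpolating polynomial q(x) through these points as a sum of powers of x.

q(x) = -(29/6)x^3 + 50x^2 - (985/6)x + 173

Newton's divided differences:
q[2,3] = (0 - 6) / (3 - 2) = -6
q[3,4] = (7 - 0) / (4 - 3) = 7
q[4,5] = (-2 - 7) / (5 - 4) = -9
q[2,3,4] = (7 - (-6)) / (4 - 2) = 13/2
q[3,4,5] = (-9 - 7) / (5 - 3) = -8
q[2,3,4,5] = (-8 - 13/2) / (5 - 2) = -29/6
q(x) = 6 + (-6)·(x - 2) + (13/2)·(x - 2)(x - 3) + (-29/6)·(x - 2)(x - 3)(x - 4)
Expanding: q(x) = -(29/6)x^3 + 50x^2 - (985/6)x + 173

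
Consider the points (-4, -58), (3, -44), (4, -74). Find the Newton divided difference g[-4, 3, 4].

-4

g[-4,3] = (-44 - (-58)) / (3 - (-4)) = 2
g[3,4] = (-74 - (-44)) / (4 - 3) = -30
g[-4,3,4] = (-30 - 2) / (4 - (-4)) = -4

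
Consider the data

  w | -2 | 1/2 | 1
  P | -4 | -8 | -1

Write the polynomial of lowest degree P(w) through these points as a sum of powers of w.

Newton's divided differences:
P[-2,1/2] = (-8 - (-4)) / (1/2 - (-2)) = -8/5
P[1/2,1] = (-1 - (-8)) / (1 - 1/2) = 14
P[-2,1/2,1] = (14 - (-8/5)) / (1 - (-2)) = 26/5
P(w) = -4 + (-8/5)·(w + 2) + (26/5)·(w + 2)(w - 1/2)
Expanding: P(w) = (26/5)w^2 + (31/5)w - 62/5

P(w) = (26/5)w^2 + (31/5)w - 62/5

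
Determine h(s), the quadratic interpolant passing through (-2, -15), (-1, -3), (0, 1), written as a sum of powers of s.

h(s) = -4s^2 + 1

L_0(s) = (s + 1)s / [2] = (1/2)s^2 + (1/2)s
L_1(s) = (s + 2)s / [-1] = -s^2 - 2s
L_2(s) = (s + 2)(s + 1) / [2] = (1/2)s^2 + (3/2)s + 1
h(s) = (-15)·L_0 + (-3)·L_1 + 1·L_2
  (-15)·L_0(s) = -(15/2)s^2 - (15/2)s
  (-3)·L_1(s) = 3s^2 + 6s
  1·L_2(s) = (1/2)s^2 + (3/2)s + 1
Adding term by term: -4s^2 + 1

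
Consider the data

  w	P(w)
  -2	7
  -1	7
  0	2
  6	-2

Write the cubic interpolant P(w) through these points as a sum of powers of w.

L_0(w) = (w + 1)w(w - 6) / [-16] = -(1/16)w^3 + (5/16)w^2 + (3/8)w
L_1(w) = (w + 2)w(w - 6) / [7] = (1/7)w^3 - (4/7)w^2 - (12/7)w
L_2(w) = (w + 2)(w + 1)(w - 6) / [-12] = -(1/12)w^3 + (1/4)w^2 + (4/3)w + 1
L_3(w) = (w + 2)(w + 1)w / [336] = (1/336)w^3 + (1/112)w^2 + (1/168)w
P(w) = 7·L_0 + 7·L_1 + 2·L_2 + (-2)·L_3
  7·L_0(w) = -(7/16)w^3 + (35/16)w^2 + (21/8)w
  7·L_1(w) = w^3 - 4w^2 - 12w
  2·L_2(w) = -(1/6)w^3 + (1/2)w^2 + (8/3)w + 2
  (-2)·L_3(w) = -(1/168)w^3 - (1/56)w^2 - (1/84)w
Adding term by term: (131/336)w^3 - (149/112)w^2 - (1129/168)w + 2

P(w) = (131/336)w^3 - (149/112)w^2 - (1129/168)w + 2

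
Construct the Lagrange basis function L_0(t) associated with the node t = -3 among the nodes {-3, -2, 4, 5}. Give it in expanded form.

L_0(t) = (t + 2)(t - 4)(t - 5) / [(-1)·(-7)·(-8)]
       = (t^3 - 7t^2 + 2t + 40) / (-56)

L_0(t) = -(1/56)t^3 + (1/8)t^2 - (1/28)t - 5/7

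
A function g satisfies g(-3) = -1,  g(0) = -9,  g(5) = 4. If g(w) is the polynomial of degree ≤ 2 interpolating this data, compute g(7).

Using Newton's divided-difference form:
g[-3,0] = (-9 - (-1)) / (0 - (-3)) = -8/3
g[0,5] = (4 - (-9)) / (5 - 0) = 13/5
g[-3,0,5] = (13/5 - (-8/3)) / (5 - (-3)) = 79/120
g(7) = -1 + (-8/3)·(10) + (79/120)·(10)·(7) = 221/12

221/12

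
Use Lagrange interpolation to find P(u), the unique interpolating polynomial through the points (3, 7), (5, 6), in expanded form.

L_0(u) = (u - 5) / [-2] = -(1/2)u + 5/2
L_1(u) = (u - 3) / [2] = (1/2)u - 3/2
P(u) = 7·L_0 + 6·L_1
  7·L_0(u) = -(7/2)u + 35/2
  6·L_1(u) = 3u - 9
Adding term by term: -(1/2)u + 17/2

P(u) = -(1/2)u + 17/2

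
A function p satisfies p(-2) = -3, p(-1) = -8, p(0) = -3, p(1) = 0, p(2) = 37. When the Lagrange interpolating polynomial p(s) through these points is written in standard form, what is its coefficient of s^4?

2

The leading coefficient equals the top divided difference p[-2,-1,0,1,2].
p[-2,-1] = (-8 - (-3)) / (-1 - (-2)) = -5
p[-1,0] = (-3 - (-8)) / (0 - (-1)) = 5
p[0,1] = (0 - (-3)) / (1 - 0) = 3
p[1,2] = (37 - 0) / (2 - 1) = 37
p[-2,-1,0] = (5 - (-5)) / (0 - (-2)) = 5
p[-1,0,1] = (3 - 5) / (1 - (-1)) = -1
p[0,1,2] = (37 - 3) / (2 - 0) = 17
p[-2,-1,0,1] = (-1 - 5) / (1 - (-2)) = -2
p[-1,0,1,2] = (17 - (-1)) / (2 - (-1)) = 6
p[-2,-1,0,1,2] = (6 - (-2)) / (2 - (-2)) = 2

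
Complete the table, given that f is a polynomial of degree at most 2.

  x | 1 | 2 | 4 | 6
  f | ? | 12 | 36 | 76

6

The 3 known values determine f uniquely (degree ≤ 2).
Evaluate each Lagrange basis at x = 1:
L_0(1) = (-3)·(-5)/[(-2)·(-4)] = 15/8
L_1(1) = (-1)·(-5)/[(2)·(-2)] = -5/4
L_2(1) = (-1)·(-3)/[(4)·(2)] = 3/8
Sum: 12·(15/8) + 36·(-5/4) + 76·(3/8) = 6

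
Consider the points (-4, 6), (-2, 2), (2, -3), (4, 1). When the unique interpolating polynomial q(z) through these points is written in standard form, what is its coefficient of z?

-35/24

L_0(z) = (z + 2)(z - 2)(z - 4) / [-96] = -(1/96)z^3 + (1/24)z^2 + (1/24)z - 1/6
L_1(z) = (z + 4)(z - 2)(z - 4) / [48] = (1/48)z^3 - (1/24)z^2 - (1/3)z + 2/3
L_2(z) = (z + 4)(z + 2)(z - 4) / [-48] = -(1/48)z^3 - (1/24)z^2 + (1/3)z + 2/3
L_3(z) = (z + 4)(z + 2)(z - 2) / [96] = (1/96)z^3 + (1/24)z^2 - (1/24)z - 1/6
q(z) = 6·L_0 + 2·L_1 + (-3)·L_2 + 1·L_3
Only the coefficient of z is needed; take it from each L_i and combine:
6·(1/24) + 2·(-1/3) + (-3)·(1/3) + 1·(-1/24) = -35/24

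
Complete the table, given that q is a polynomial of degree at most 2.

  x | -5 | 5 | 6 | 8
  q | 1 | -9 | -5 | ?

The 3 known values determine q uniquely (degree ≤ 2).
Evaluate each Lagrange basis at x = 8:
L_0(8) = (3)·(2)/[(-10)·(-11)] = 3/55
L_1(8) = (13)·(2)/[(10)·(-1)] = -13/5
L_2(8) = (13)·(3)/[(11)·(1)] = 39/11
Sum: 1·(3/55) + (-9)·(-13/5) + (-5)·(39/11) = 63/11

63/11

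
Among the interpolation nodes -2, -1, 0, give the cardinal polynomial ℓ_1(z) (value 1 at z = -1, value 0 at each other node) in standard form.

ℓ_1(z) = -z^2 - 2z

ℓ_1(z) = (z + 2)z / [(1)·(-1)]
       = (z^2 + 2z) / (-1)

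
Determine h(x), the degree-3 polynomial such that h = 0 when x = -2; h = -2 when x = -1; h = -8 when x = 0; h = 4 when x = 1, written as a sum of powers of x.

Newton's divided differences:
h[-2,-1] = (-2 - 0) / (-1 - (-2)) = -2
h[-1,0] = (-8 - (-2)) / (0 - (-1)) = -6
h[0,1] = (4 - (-8)) / (1 - 0) = 12
h[-2,-1,0] = (-6 - (-2)) / (0 - (-2)) = -2
h[-1,0,1] = (12 - (-6)) / (1 - (-1)) = 9
h[-2,-1,0,1] = (9 - (-2)) / (1 - (-2)) = 11/3
h(x) = (-2)·(x + 2) + (-2)·(x + 2)(x + 1) + (11/3)·(x + 2)(x + 1)x
Expanding: h(x) = (11/3)x^3 + 9x^2 - (2/3)x - 8

h(x) = (11/3)x^3 + 9x^2 - (2/3)x - 8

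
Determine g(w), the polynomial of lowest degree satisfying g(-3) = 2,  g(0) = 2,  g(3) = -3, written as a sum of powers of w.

g(w) = -(5/18)w^2 - (5/6)w + 2

Build the Lagrange basis polynomials:
L_0(w) = w(w - 3) / [18] = (1/18)w^2 - (1/6)w
L_1(w) = (w + 3)(w - 3) / [-9] = -(1/9)w^2 + 1
L_2(w) = (w + 3)w / [18] = (1/18)w^2 + (1/6)w
g(w) = 2·L_0 + 2·L_1 + (-3)·L_2
  2·L_0(w) = (1/9)w^2 - (1/3)w
  2·L_1(w) = -(2/9)w^2 + 2
  (-3)·L_2(w) = -(1/6)w^2 - (1/2)w
Adding term by term: -(5/18)w^2 - (5/6)w + 2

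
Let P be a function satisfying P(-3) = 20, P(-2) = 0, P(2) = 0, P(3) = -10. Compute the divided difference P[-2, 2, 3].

P[-2,2] = (0 - 0) / (2 - (-2)) = 0
P[2,3] = (-10 - 0) / (3 - 2) = -10
P[-2,2,3] = (-10 - 0) / (3 - (-2)) = -2

-2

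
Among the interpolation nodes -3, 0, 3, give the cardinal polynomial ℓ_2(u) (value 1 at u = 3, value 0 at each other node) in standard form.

ℓ_2(u) = (1/18)u^2 + (1/6)u

ℓ_2(u) = (u + 3)u / [(6)·(3)]
       = (u^2 + 3u) / (18)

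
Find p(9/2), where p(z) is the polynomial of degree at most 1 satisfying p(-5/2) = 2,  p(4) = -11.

L_0(9/2) = (1/2)/[(-13/2)] = -1/13
L_1(9/2) = (7)/[(13/2)] = 14/13
Sum: 2·(-1/13) + (-11)·(14/13) = -12

-12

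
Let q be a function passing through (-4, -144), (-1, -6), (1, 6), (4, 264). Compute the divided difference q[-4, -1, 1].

-8

q[-4,-1] = (-6 - (-144)) / (-1 - (-4)) = 46
q[-1,1] = (6 - (-6)) / (1 - (-1)) = 6
q[-4,-1,1] = (6 - 46) / (1 - (-4)) = -8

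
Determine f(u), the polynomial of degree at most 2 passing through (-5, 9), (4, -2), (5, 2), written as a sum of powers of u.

L_0(u) = (u - 4)(u - 5) / [90] = (1/90)u^2 - (1/10)u + 2/9
L_1(u) = (u + 5)(u - 5) / [-9] = -(1/9)u^2 + 25/9
L_2(u) = (u + 5)(u - 4) / [10] = (1/10)u^2 + (1/10)u - 2
f(u) = 9·L_0 + (-2)·L_1 + 2·L_2
  9·L_0(u) = (1/10)u^2 - (9/10)u + 2
  (-2)·L_1(u) = (2/9)u^2 - 50/9
  2·L_2(u) = (1/5)u^2 + (1/5)u - 4
Adding term by term: (47/90)u^2 - (7/10)u - 68/9

f(u) = (47/90)u^2 - (7/10)u - 68/9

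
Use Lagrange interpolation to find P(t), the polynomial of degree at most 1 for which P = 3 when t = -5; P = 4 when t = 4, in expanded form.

Build the Lagrange basis polynomials:
L_0(t) = (t - 4) / [-9] = -(1/9)t + 4/9
L_1(t) = (t + 5) / [9] = (1/9)t + 5/9
P(t) = 3·L_0 + 4·L_1
  3·L_0(t) = -(1/3)t + 4/3
  4·L_1(t) = (4/9)t + 20/9
Adding term by term: (1/9)t + 32/9

P(t) = (1/9)t + 32/9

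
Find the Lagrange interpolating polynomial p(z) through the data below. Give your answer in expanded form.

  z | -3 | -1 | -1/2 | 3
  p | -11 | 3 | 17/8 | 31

p(z) = z^3 + z^2 - 2z + 1

L_0(z) = (z + 1)(z + 1/2)(z - 3) / [-30] = -(1/30)z^3 + (1/20)z^2 + (2/15)z + 1/20
L_1(z) = (z + 3)(z + 1/2)(z - 3) / [4] = (1/4)z^3 + (1/8)z^2 - (9/4)z - 9/8
L_2(z) = (z + 3)(z + 1)(z - 3) / [-35/8] = -(8/35)z^3 - (8/35)z^2 + (72/35)z + 72/35
L_3(z) = (z + 3)(z + 1)(z + 1/2) / [84] = (1/84)z^3 + (3/56)z^2 + (5/84)z + 1/56
p(z) = (-11)·L_0 + 3·L_1 + (17/8)·L_2 + 31·L_3
  (-11)·L_0(z) = (11/30)z^3 - (11/20)z^2 - (22/15)z - 11/20
  3·L_1(z) = (3/4)z^3 + (3/8)z^2 - (27/4)z - 27/8
  (17/8)·L_2(z) = -(17/35)z^3 - (17/35)z^2 + (153/35)z + 153/35
  31·L_3(z) = (31/84)z^3 + (93/56)z^2 + (155/84)z + 31/56
Adding term by term: z^3 + z^2 - 2z + 1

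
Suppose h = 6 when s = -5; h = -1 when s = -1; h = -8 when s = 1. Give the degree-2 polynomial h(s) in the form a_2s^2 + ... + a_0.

Newton's divided differences:
h[-5,-1] = (-1 - 6) / (-1 - (-5)) = -7/4
h[-1,1] = (-8 - (-1)) / (1 - (-1)) = -7/2
h[-5,-1,1] = (-7/2 - (-7/4)) / (1 - (-5)) = -7/24
h(s) = 6 + (-7/4)·(s + 5) + (-7/24)·(s + 5)(s + 1)
Expanding: h(s) = -(7/24)s^2 - (7/2)s - 101/24

h(s) = -(7/24)s^2 - (7/2)s - 101/24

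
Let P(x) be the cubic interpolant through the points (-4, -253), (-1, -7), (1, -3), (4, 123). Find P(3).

L_0(3) = (4)·(2)·(-1)/[(-3)·(-5)·(-8)] = 1/15
L_1(3) = (7)·(2)·(-1)/[(3)·(-2)·(-5)] = -7/15
L_2(3) = (7)·(4)·(-1)/[(5)·(2)·(-3)] = 14/15
L_3(3) = (7)·(4)·(2)/[(8)·(5)·(3)] = 7/15
Sum: (-253)·(1/15) + (-7)·(-7/15) + (-3)·(14/15) + 123·(7/15) = 41

41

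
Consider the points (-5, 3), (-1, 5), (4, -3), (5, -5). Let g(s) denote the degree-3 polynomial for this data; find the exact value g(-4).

Evaluate each Lagrange basis at s = -4:
L_0(-4) = (-3)·(-8)·(-9)/[(-4)·(-9)·(-10)] = 3/5
L_1(-4) = (1)·(-8)·(-9)/[(4)·(-5)·(-6)] = 3/5
L_2(-4) = (1)·(-3)·(-9)/[(9)·(5)·(-1)] = -3/5
L_3(-4) = (1)·(-3)·(-8)/[(10)·(6)·(1)] = 2/5
Sum: 3·(3/5) + 5·(3/5) + (-3)·(-3/5) + (-5)·(2/5) = 23/5

23/5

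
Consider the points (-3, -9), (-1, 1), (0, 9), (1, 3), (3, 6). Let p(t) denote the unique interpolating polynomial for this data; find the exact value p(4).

Using Newton's divided-difference form:
p[-3,-1] = (1 - (-9)) / (-1 - (-3)) = 5
p[-1,0] = (9 - 1) / (0 - (-1)) = 8
p[0,1] = (3 - 9) / (1 - 0) = -6
p[1,3] = (6 - 3) / (3 - 1) = 3/2
p[-3,-1,0] = (8 - 5) / (0 - (-3)) = 1
p[-1,0,1] = (-6 - 8) / (1 - (-1)) = -7
p[0,1,3] = (3/2 - (-6)) / (3 - 0) = 5/2
p[-3,-1,0,1] = (-7 - 1) / (1 - (-3)) = -2
p[-1,0,1,3] = (5/2 - (-7)) / (3 - (-1)) = 19/8
p[-3,-1,0,1,3] = (19/8 - (-2)) / (3 - (-3)) = 35/48
p(4) = -9 + 5·(7) + 1·(7)·(5) + (-2)·(7)·(5)·(4) + (35/48)·(7)·(5)·(4)·(3) = 349/4

349/4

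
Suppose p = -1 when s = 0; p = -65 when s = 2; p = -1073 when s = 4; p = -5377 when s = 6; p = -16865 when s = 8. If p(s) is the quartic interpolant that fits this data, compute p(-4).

-977

Evaluate each Lagrange basis at s = -4:
L_0(-4) = (-6)·(-8)·(-10)·(-12)/[(-2)·(-4)·(-6)·(-8)] = 15
L_1(-4) = (-4)·(-8)·(-10)·(-12)/[(2)·(-2)·(-4)·(-6)] = -40
L_2(-4) = (-4)·(-6)·(-10)·(-12)/[(4)·(2)·(-2)·(-4)] = 45
L_3(-4) = (-4)·(-6)·(-8)·(-12)/[(6)·(4)·(2)·(-2)] = -24
L_4(-4) = (-4)·(-6)·(-8)·(-10)/[(8)·(6)·(4)·(2)] = 5
Sum: (-1)·(15) + (-65)·(-40) + (-1073)·(45) + (-5377)·(-24) + (-16865)·(5) = -977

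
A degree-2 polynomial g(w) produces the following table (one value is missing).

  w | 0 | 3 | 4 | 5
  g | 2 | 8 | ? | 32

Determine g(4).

The 3 known values determine g uniquely (degree ≤ 2).
Evaluate each Lagrange basis at w = 4:
L_0(4) = (1)·(-1)/[(-3)·(-5)] = -1/15
L_1(4) = (4)·(-1)/[(3)·(-2)] = 2/3
L_2(4) = (4)·(1)/[(5)·(2)] = 2/5
Sum: 2·(-1/15) + 8·(2/3) + 32·(2/5) = 18

18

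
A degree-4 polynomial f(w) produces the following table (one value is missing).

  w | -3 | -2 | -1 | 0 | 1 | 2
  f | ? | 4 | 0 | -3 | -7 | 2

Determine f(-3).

The 5 known values determine f uniquely (degree ≤ 4).
Evaluate each Lagrange basis at w = -3:
L_0(-3) = (-2)·(-3)·(-4)·(-5)/[(-1)·(-2)·(-3)·(-4)] = 5
L_1(-3) = (-1)·(-3)·(-4)·(-5)/[(1)·(-1)·(-2)·(-3)] = -10
L_2(-3) = (-1)·(-2)·(-4)·(-5)/[(2)·(1)·(-1)·(-2)] = 10
L_3(-3) = (-1)·(-2)·(-3)·(-5)/[(3)·(2)·(1)·(-1)] = -5
L_4(-3) = (-1)·(-2)·(-3)·(-4)/[(4)·(3)·(2)·(1)] = 1
Sum: 4·(5) + 0 + (-3)·(10) + (-7)·(-5) + 2·(1) = 27

27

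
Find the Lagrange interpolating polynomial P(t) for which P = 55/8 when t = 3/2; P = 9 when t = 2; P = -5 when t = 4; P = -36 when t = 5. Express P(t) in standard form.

L_0(t) = (t - 2)(t - 4)(t - 5) / [-35/8] = -(8/35)t^3 + (88/35)t^2 - (304/35)t + 64/7
L_1(t) = (t - 3/2)(t - 4)(t - 5) / [3] = (1/3)t^3 - (7/2)t^2 + (67/6)t - 10
L_2(t) = (t - 3/2)(t - 2)(t - 5) / [-5] = -(1/5)t^3 + (17/10)t^2 - (41/10)t + 3
L_3(t) = (t - 3/2)(t - 2)(t - 4) / [21/2] = (2/21)t^3 - (5/7)t^2 + (34/21)t - 8/7
P(t) = (55/8)·L_0 + 9·L_1 + (-5)·L_2 + (-36)·L_3
  (55/8)·L_0(t) = -(11/7)t^3 + (121/7)t^2 - (418/7)t + 440/7
  9·L_1(t) = 3t^3 - (63/2)t^2 + (201/2)t - 90
  (-5)·L_2(t) = t^3 - (17/2)t^2 + (41/2)t - 15
  (-36)·L_3(t) = -(24/7)t^3 + (180/7)t^2 - (408/7)t + 288/7
Adding term by term: -t^3 + 3t^2 + 3t - 1

P(t) = -t^3 + 3t^2 + 3t - 1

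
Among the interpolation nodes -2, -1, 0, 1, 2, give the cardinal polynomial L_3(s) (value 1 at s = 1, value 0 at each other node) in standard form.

L_3(s) = -(1/6)s^4 - (1/6)s^3 + (2/3)s^2 + (2/3)s

L_3(s) = (s + 2)(s + 1)s(s - 2) / [(3)·(2)·(1)·(-1)]
       = (s^4 + s^3 - 4s^2 - 4s) / (-6)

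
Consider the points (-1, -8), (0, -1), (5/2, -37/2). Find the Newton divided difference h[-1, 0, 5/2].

h[-1,0] = (-1 - (-8)) / (0 - (-1)) = 7
h[0,5/2] = (-37/2 - (-1)) / (5/2 - 0) = -7
h[-1,0,5/2] = (-7 - 7) / (5/2 - (-1)) = -4

-4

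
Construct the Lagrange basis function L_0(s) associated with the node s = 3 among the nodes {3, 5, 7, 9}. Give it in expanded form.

L_0(s) = (s - 5)(s - 7)(s - 9) / [(-2)·(-4)·(-6)]
       = (s^3 - 21s^2 + 143s - 315) / (-48)

L_0(s) = -(1/48)s^3 + (7/16)s^2 - (143/48)s + 105/16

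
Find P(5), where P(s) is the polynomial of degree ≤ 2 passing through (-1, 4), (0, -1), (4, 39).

L_0(5) = (5)·(1)/[(-1)·(-5)] = 1
L_1(5) = (6)·(1)/[(1)·(-4)] = -3/2
L_2(5) = (6)·(5)/[(5)·(4)] = 3/2
Sum: 4·(1) + (-1)·(-3/2) + 39·(3/2) = 64

64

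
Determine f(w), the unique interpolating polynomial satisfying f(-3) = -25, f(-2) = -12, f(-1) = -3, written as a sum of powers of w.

f(w) = -2w^2 + 3w + 2

L_0(w) = (w + 2)(w + 1) / [2] = (1/2)w^2 + (3/2)w + 1
L_1(w) = (w + 3)(w + 1) / [-1] = -w^2 - 4w - 3
L_2(w) = (w + 3)(w + 2) / [2] = (1/2)w^2 + (5/2)w + 3
f(w) = (-25)·L_0 + (-12)·L_1 + (-3)·L_2
  (-25)·L_0(w) = -(25/2)w^2 - (75/2)w - 25
  (-12)·L_1(w) = 12w^2 + 48w + 36
  (-3)·L_2(w) = -(3/2)w^2 - (15/2)w - 9
Adding term by term: -2w^2 + 3w + 2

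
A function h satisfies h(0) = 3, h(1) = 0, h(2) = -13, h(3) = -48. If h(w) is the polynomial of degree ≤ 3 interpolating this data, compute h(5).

-232

L_0(5) = (4)·(3)·(2)/[(-1)·(-2)·(-3)] = -4
L_1(5) = (5)·(3)·(2)/[(1)·(-1)·(-2)] = 15
L_2(5) = (5)·(4)·(2)/[(2)·(1)·(-1)] = -20
L_3(5) = (5)·(4)·(3)/[(3)·(2)·(1)] = 10
Sum: 3·(-4) + 0 + (-13)·(-20) + (-48)·(10) = -232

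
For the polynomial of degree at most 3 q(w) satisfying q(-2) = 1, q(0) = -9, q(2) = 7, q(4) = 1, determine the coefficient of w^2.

L_0(w) = w(w - 2)(w - 4) / [-48] = -(1/48)w^3 + (1/8)w^2 - (1/6)w
L_1(w) = (w + 2)(w - 2)(w - 4) / [16] = (1/16)w^3 - (1/4)w^2 - (1/4)w + 1
L_2(w) = (w + 2)w(w - 4) / [-16] = -(1/16)w^3 + (1/8)w^2 + (1/2)w
L_3(w) = (w + 2)w(w - 2) / [48] = (1/48)w^3 - (1/12)w
q(w) = 1·L_0 + (-9)·L_1 + 7·L_2 + 1·L_3
Only the coefficient of w^2 is needed; take it from each L_i and combine:
1·(1/8) + (-9)·(-1/4) + 7·(1/8) + 1·(0) = 13/4

13/4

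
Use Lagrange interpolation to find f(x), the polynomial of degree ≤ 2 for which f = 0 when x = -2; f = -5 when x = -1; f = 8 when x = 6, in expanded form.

f(x) = (6/7)x^2 - (17/7)x - 58/7

Build the Lagrange basis polynomials:
L_0(x) = (x + 1)(x - 6) / [8] = (1/8)x^2 - (5/8)x - 3/4
L_1(x) = (x + 2)(x - 6) / [-7] = -(1/7)x^2 + (4/7)x + 12/7
L_2(x) = (x + 2)(x + 1) / [56] = (1/56)x^2 + (3/56)x + 1/28
f(x) = 0·L_0 + (-5)·L_1 + 8·L_2
  0·L_0(x) = 0
  (-5)·L_1(x) = (5/7)x^2 - (20/7)x - 60/7
  8·L_2(x) = (1/7)x^2 + (3/7)x + 2/7
Adding term by term: (6/7)x^2 - (17/7)x - 58/7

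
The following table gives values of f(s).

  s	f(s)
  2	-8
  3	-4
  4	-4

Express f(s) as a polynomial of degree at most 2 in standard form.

f(s) = -2s^2 + 14s - 28

Newton's divided differences:
f[2,3] = (-4 - (-8)) / (3 - 2) = 4
f[3,4] = (-4 - (-4)) / (4 - 3) = 0
f[2,3,4] = (0 - 4) / (4 - 2) = -2
f(s) = -8 + 4·(s - 2) + (-2)·(s - 2)(s - 3)
Expanding: f(s) = -2s^2 + 14s - 28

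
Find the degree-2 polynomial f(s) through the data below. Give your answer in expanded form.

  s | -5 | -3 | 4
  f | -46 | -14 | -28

f(s) = -2s^2 + 4

L_0(s) = (s + 3)(s - 4) / [18] = (1/18)s^2 - (1/18)s - 2/3
L_1(s) = (s + 5)(s - 4) / [-14] = -(1/14)s^2 - (1/14)s + 10/7
L_2(s) = (s + 5)(s + 3) / [63] = (1/63)s^2 + (8/63)s + 5/21
f(s) = (-46)·L_0 + (-14)·L_1 + (-28)·L_2
  (-46)·L_0(s) = -(23/9)s^2 + (23/9)s + 92/3
  (-14)·L_1(s) = s^2 + s - 20
  (-28)·L_2(s) = -(4/9)s^2 - (32/9)s - 20/3
Adding term by term: -2s^2 + 4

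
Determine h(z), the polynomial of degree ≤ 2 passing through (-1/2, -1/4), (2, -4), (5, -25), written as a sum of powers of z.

h(z) = -z^2

Newton's divided differences:
h[-1/2,2] = (-4 - (-1/4)) / (2 - (-1/2)) = -3/2
h[2,5] = (-25 - (-4)) / (5 - 2) = -7
h[-1/2,2,5] = (-7 - (-3/2)) / (5 - (-1/2)) = -1
h(z) = -1/4 + (-3/2)·(z + 1/2) + (-1)·(z + 1/2)(z - 2)
Expanding: h(z) = -z^2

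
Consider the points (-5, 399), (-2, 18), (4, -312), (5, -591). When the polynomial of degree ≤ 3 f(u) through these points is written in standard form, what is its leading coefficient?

L_0(u) = (u + 2)(u - 4)(u - 5) / [-270] = -(1/270)u^3 + (7/270)u^2 - (1/135)u - 4/27
L_1(u) = (u + 5)(u - 4)(u - 5) / [126] = (1/126)u^3 - (2/63)u^2 - (25/126)u + 50/63
L_2(u) = (u + 5)(u + 2)(u - 5) / [-54] = -(1/54)u^3 - (1/27)u^2 + (25/54)u + 25/27
L_3(u) = (u + 5)(u + 2)(u - 4) / [70] = (1/70)u^3 + (3/70)u^2 - (9/35)u - 4/7
f(u) = 399·L_0 + 18·L_1 + (-312)·L_2 + (-591)·L_3
Only the coefficient of u^3 is needed; take it from each L_i and combine:
399·(-1/270) + 18·(1/126) + (-312)·(-1/54) + (-591)·(1/70) = -4

-4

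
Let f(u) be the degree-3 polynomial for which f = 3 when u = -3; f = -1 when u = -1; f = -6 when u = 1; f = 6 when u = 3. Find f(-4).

Evaluate each Lagrange basis at u = -4:
L_0(-4) = (-3)·(-5)·(-7)/[(-2)·(-4)·(-6)] = 35/16
L_1(-4) = (-1)·(-5)·(-7)/[(2)·(-2)·(-4)] = -35/16
L_2(-4) = (-1)·(-3)·(-7)/[(4)·(2)·(-2)] = 21/16
L_3(-4) = (-1)·(-3)·(-5)/[(6)·(4)·(2)] = -5/16
Sum: 3·(35/16) + (-1)·(-35/16) + (-6)·(21/16) + 6·(-5/16) = -1

-1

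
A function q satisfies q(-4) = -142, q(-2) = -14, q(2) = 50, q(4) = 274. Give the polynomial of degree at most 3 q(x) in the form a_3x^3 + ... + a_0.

L_0(x) = (x + 2)(x - 2)(x - 4) / [-96] = -(1/96)x^3 + (1/24)x^2 + (1/24)x - 1/6
L_1(x) = (x + 4)(x - 2)(x - 4) / [48] = (1/48)x^3 - (1/24)x^2 - (1/3)x + 2/3
L_2(x) = (x + 4)(x + 2)(x - 4) / [-48] = -(1/48)x^3 - (1/24)x^2 + (1/3)x + 2/3
L_3(x) = (x + 4)(x + 2)(x - 2) / [96] = (1/96)x^3 + (1/24)x^2 - (1/24)x - 1/6
q(x) = (-142)·L_0 + (-14)·L_1 + 50·L_2 + 274·L_3
  (-142)·L_0(x) = (71/48)x^3 - (71/12)x^2 - (71/12)x + 71/3
  (-14)·L_1(x) = -(7/24)x^3 + (7/12)x^2 + (14/3)x - 28/3
  50·L_2(x) = -(25/24)x^3 - (25/12)x^2 + (50/3)x + 100/3
  274·L_3(x) = (137/48)x^3 + (137/12)x^2 - (137/12)x - 137/3
Adding term by term: 3x^3 + 4x^2 + 4x + 2

q(x) = 3x^3 + 4x^2 + 4x + 2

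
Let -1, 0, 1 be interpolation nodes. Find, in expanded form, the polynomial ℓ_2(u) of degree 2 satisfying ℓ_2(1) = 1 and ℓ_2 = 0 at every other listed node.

ℓ_2(u) = (1/2)u^2 + (1/2)u

ℓ_2(u) = (u + 1)u / [(2)·(1)]
       = (u^2 + u) / (2)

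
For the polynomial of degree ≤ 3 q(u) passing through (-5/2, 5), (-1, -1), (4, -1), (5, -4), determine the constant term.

-77/39

Build the Lagrange basis polynomials:
L_0(u) = (u + 1)(u - 4)(u - 5) / [-585/8] = -(8/585)u^3 + (64/585)u^2 - (88/585)u - 32/117
L_1(u) = (u + 5/2)(u - 4)(u - 5) / [45] = (1/45)u^3 - (13/90)u^2 - (1/18)u + 10/9
L_2(u) = (u + 5/2)(u + 1)(u - 5) / [-65/2] = -(2/65)u^3 + (3/65)u^2 + (6/13)u + 5/13
L_3(u) = (u + 5/2)(u + 1)(u - 4) / [45] = (1/45)u^3 - (1/90)u^2 - (23/90)u - 2/9
q(u) = 5·L_0 + (-1)·L_1 + (-1)·L_2 + (-4)·L_3
Only the constant term is needed; take it from each L_i and combine:
5·(-32/117) + (-1)·(10/9) + (-1)·(5/13) + (-4)·(-2/9) = -77/39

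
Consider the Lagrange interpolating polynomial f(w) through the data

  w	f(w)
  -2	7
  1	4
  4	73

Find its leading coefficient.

4

Build the Lagrange basis polynomials:
L_0(w) = (w - 1)(w - 4) / [18] = (1/18)w^2 - (5/18)w + 2/9
L_1(w) = (w + 2)(w - 4) / [-9] = -(1/9)w^2 + (2/9)w + 8/9
L_2(w) = (w + 2)(w - 1) / [18] = (1/18)w^2 + (1/18)w - 1/9
f(w) = 7·L_0 + 4·L_1 + 73·L_2
Only the coefficient of w^2 is needed; take it from each L_i and combine:
7·(1/18) + 4·(-1/9) + 73·(1/18) = 4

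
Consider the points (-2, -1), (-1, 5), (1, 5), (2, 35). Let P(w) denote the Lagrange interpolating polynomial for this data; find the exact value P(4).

Evaluate each Lagrange basis at w = 4:
L_0(4) = (5)·(3)·(2)/[(-1)·(-3)·(-4)] = -5/2
L_1(4) = (6)·(3)·(2)/[(1)·(-2)·(-3)] = 6
L_2(4) = (6)·(5)·(2)/[(3)·(2)·(-1)] = -10
L_3(4) = (6)·(5)·(3)/[(4)·(3)·(1)] = 15/2
Sum: (-1)·(-5/2) + 5·(6) + 5·(-10) + 35·(15/2) = 245

245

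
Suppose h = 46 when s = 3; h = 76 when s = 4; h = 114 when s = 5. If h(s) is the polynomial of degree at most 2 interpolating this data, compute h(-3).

Using Newton's divided-difference form:
h[3,4] = (76 - 46) / (4 - 3) = 30
h[4,5] = (114 - 76) / (5 - 4) = 38
h[3,4,5] = (38 - 30) / (5 - 3) = 4
h(-3) = 46 + 30·(-6) + 4·(-6)·(-7) = 34

34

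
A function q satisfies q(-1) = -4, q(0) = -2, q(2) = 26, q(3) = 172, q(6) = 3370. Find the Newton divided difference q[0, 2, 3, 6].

31

q[0,2] = (26 - (-2)) / (2 - 0) = 14
q[2,3] = (172 - 26) / (3 - 2) = 146
q[3,6] = (3370 - 172) / (6 - 3) = 1066
q[0,2,3] = (146 - 14) / (3 - 0) = 44
q[2,3,6] = (1066 - 146) / (6 - 2) = 230
q[0,2,3,6] = (230 - 44) / (6 - 0) = 31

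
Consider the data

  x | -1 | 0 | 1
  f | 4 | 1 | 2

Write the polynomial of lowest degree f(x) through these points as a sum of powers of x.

Newton's divided differences:
f[-1,0] = (1 - 4) / (0 - (-1)) = -3
f[0,1] = (2 - 1) / (1 - 0) = 1
f[-1,0,1] = (1 - (-3)) / (1 - (-1)) = 2
f(x) = 4 + (-3)·(x + 1) + 2·(x + 1)x
Expanding: f(x) = 2x^2 - x + 1

f(x) = 2x^2 - x + 1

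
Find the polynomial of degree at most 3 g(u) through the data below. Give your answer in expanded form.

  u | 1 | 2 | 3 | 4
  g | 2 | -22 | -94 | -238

L_0(u) = (u - 2)(u - 3)(u - 4) / [-6] = -(1/6)u^3 + (3/2)u^2 - (13/3)u + 4
L_1(u) = (u - 1)(u - 3)(u - 4) / [2] = (1/2)u^3 - 4u^2 + (19/2)u - 6
L_2(u) = (u - 1)(u - 2)(u - 4) / [-2] = -(1/2)u^3 + (7/2)u^2 - 7u + 4
L_3(u) = (u - 1)(u - 2)(u - 3) / [6] = (1/6)u^3 - u^2 + (11/6)u - 1
g(u) = 2·L_0 + (-22)·L_1 + (-94)·L_2 + (-238)·L_3
  2·L_0(u) = -(1/3)u^3 + 3u^2 - (26/3)u + 8
  (-22)·L_1(u) = -11u^3 + 88u^2 - 209u + 132
  (-94)·L_2(u) = 47u^3 - 329u^2 + 658u - 376
  (-238)·L_3(u) = -(119/3)u^3 + 238u^2 - (1309/3)u + 238
Adding term by term: -4u^3 + 4u + 2

g(u) = -4u^3 + 4u + 2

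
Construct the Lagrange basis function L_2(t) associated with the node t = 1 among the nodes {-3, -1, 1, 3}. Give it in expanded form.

L_2(t) = -(1/16)t^3 - (1/16)t^2 + (9/16)t + 9/16

L_2(t) = (t + 3)(t + 1)(t - 3) / [(4)·(2)·(-2)]
       = (t^3 + t^2 - 9t - 9) / (-16)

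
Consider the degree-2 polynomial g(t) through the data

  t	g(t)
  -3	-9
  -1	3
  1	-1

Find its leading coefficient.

-2

L_0(t) = (t + 1)(t - 1) / [8] = (1/8)t^2 - 1/8
L_1(t) = (t + 3)(t - 1) / [-4] = -(1/4)t^2 - (1/2)t + 3/4
L_2(t) = (t + 3)(t + 1) / [8] = (1/8)t^2 + (1/2)t + 3/8
g(t) = (-9)·L_0 + 3·L_1 + (-1)·L_2
Only the coefficient of t^2 is needed; take it from each L_i and combine:
(-9)·(1/8) + 3·(-1/4) + (-1)·(1/8) = -2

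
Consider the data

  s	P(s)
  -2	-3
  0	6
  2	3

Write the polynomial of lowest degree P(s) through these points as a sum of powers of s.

P(s) = -(3/2)s^2 + (3/2)s + 6

Newton's divided differences:
P[-2,0] = (6 - (-3)) / (0 - (-2)) = 9/2
P[0,2] = (3 - 6) / (2 - 0) = -3/2
P[-2,0,2] = (-3/2 - 9/2) / (2 - (-2)) = -3/2
P(s) = -3 + (9/2)·(s + 2) + (-3/2)·(s + 2)s
Expanding: P(s) = -(3/2)s^2 + (3/2)s + 6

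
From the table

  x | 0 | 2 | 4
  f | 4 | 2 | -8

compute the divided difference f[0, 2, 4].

-1

f[0,2] = (2 - 4) / (2 - 0) = -1
f[2,4] = (-8 - 2) / (4 - 2) = -5
f[0,2,4] = (-5 - (-1)) / (4 - 0) = -1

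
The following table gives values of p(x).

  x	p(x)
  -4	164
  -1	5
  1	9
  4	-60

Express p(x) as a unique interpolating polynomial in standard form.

Build the Lagrange basis polynomials:
L_0(x) = (x + 1)(x - 1)(x - 4) / [-120] = -(1/120)x^3 + (1/30)x^2 + (1/120)x - 1/30
L_1(x) = (x + 4)(x - 1)(x - 4) / [30] = (1/30)x^3 - (1/30)x^2 - (8/15)x + 8/15
L_2(x) = (x + 4)(x + 1)(x - 4) / [-30] = -(1/30)x^3 - (1/30)x^2 + (8/15)x + 8/15
L_3(x) = (x + 4)(x + 1)(x - 1) / [120] = (1/120)x^3 + (1/30)x^2 - (1/120)x - 1/30
p(x) = 164·L_0 + 5·L_1 + 9·L_2 + (-60)·L_3
  164·L_0(x) = -(41/30)x^3 + (82/15)x^2 + (41/30)x - 82/15
  5·L_1(x) = (1/6)x^3 - (1/6)x^2 - (8/3)x + 8/3
  9·L_2(x) = -(3/10)x^3 - (3/10)x^2 + (24/5)x + 24/5
  (-60)·L_3(x) = -(1/2)x^3 - 2x^2 + (1/2)x + 2
Adding term by term: -2x^3 + 3x^2 + 4x + 4

p(x) = -2x^3 + 3x^2 + 4x + 4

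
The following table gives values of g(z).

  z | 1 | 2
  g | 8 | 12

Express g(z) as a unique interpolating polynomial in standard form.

g(z) = 4z + 4

L_0(z) = (z - 2) / [-1] = -z + 2
L_1(z) = (z - 1) / [1] = z - 1
g(z) = 8·L_0 + 12·L_1
  8·L_0(z) = -8z + 16
  12·L_1(z) = 12z - 12
Adding term by term: 4z + 4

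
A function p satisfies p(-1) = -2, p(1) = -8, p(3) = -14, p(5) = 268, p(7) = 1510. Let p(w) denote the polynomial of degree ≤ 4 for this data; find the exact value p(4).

58

Using Newton's divided-difference form:
p[-1,1] = (-8 - (-2)) / (1 - (-1)) = -3
p[1,3] = (-14 - (-8)) / (3 - 1) = -3
p[3,5] = (268 - (-14)) / (5 - 3) = 141
p[5,7] = (1510 - 268) / (7 - 5) = 621
p[-1,1,3] = (-3 - (-3)) / (3 - (-1)) = 0
p[1,3,5] = (141 - (-3)) / (5 - 1) = 36
p[3,5,7] = (621 - 141) / (7 - 3) = 120
p[-1,1,3,5] = (36 - 0) / (5 - (-1)) = 6
p[1,3,5,7] = (120 - 36) / (7 - 1) = 14
p[-1,1,3,5,7] = (14 - 6) / (7 - (-1)) = 1
p(4) = -2 + (-3)·(5) + 0·(5)·(3) + 6·(5)·(3)·(1) + 1·(5)·(3)·(1)·(-1) = 58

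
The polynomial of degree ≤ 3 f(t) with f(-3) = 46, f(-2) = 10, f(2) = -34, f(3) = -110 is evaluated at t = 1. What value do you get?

Evaluate each Lagrange basis at t = 1:
L_0(1) = (3)·(-1)·(-2)/[(-1)·(-5)·(-6)] = -1/5
L_1(1) = (4)·(-1)·(-2)/[(1)·(-4)·(-5)] = 2/5
L_2(1) = (4)·(3)·(-2)/[(5)·(4)·(-1)] = 6/5
L_3(1) = (4)·(3)·(-1)/[(6)·(5)·(1)] = -2/5
Sum: 46·(-1/5) + 10·(2/5) + (-34)·(6/5) + (-110)·(-2/5) = -2

-2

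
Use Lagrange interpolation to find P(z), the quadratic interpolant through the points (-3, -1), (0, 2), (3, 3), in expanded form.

P(z) = -(1/9)z^2 + (2/3)z + 2

Build the Lagrange basis polynomials:
L_0(z) = z(z - 3) / [18] = (1/18)z^2 - (1/6)z
L_1(z) = (z + 3)(z - 3) / [-9] = -(1/9)z^2 + 1
L_2(z) = (z + 3)z / [18] = (1/18)z^2 + (1/6)z
P(z) = (-1)·L_0 + 2·L_1 + 3·L_2
  (-1)·L_0(z) = -(1/18)z^2 + (1/6)z
  2·L_1(z) = -(2/9)z^2 + 2
  3·L_2(z) = (1/6)z^2 + (1/2)z
Adding term by term: -(1/9)z^2 + (2/3)z + 2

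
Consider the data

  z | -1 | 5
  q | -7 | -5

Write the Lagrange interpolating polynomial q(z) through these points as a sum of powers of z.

L_0(z) = (z - 5) / [-6] = -(1/6)z + 5/6
L_1(z) = (z + 1) / [6] = (1/6)z + 1/6
q(z) = (-7)·L_0 + (-5)·L_1
  (-7)·L_0(z) = (7/6)z - 35/6
  (-5)·L_1(z) = -(5/6)z - 5/6
Adding term by term: (1/3)z - 20/3

q(z) = (1/3)z - 20/3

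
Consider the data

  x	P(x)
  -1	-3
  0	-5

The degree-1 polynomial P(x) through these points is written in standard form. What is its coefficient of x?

-2

The leading coefficient equals the top divided difference P[-1,0].
P[-1,0] = (-5 - (-3)) / (0 - (-1)) = -2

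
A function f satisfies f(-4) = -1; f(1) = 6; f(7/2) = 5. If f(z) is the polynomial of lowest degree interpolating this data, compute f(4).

111/25

L_0(4) = (3)·(1/2)/[(-5)·(-15/2)] = 1/25
L_1(4) = (8)·(1/2)/[(5)·(-5/2)] = -8/25
L_2(4) = (8)·(3)/[(15/2)·(5/2)] = 32/25
Sum: (-1)·(1/25) + 6·(-8/25) + 5·(32/25) = 111/25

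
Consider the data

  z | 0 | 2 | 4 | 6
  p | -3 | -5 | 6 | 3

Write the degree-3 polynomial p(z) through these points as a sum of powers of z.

p(z) = -(9/16)z^3 + 5z^2 - (35/4)z - 3

Build the Lagrange basis polynomials:
L_0(z) = (z - 2)(z - 4)(z - 6) / [-48] = -(1/48)z^3 + (1/4)z^2 - (11/12)z + 1
L_1(z) = z(z - 4)(z - 6) / [16] = (1/16)z^3 - (5/8)z^2 + (3/2)z
L_2(z) = z(z - 2)(z - 6) / [-16] = -(1/16)z^3 + (1/2)z^2 - (3/4)z
L_3(z) = z(z - 2)(z - 4) / [48] = (1/48)z^3 - (1/8)z^2 + (1/6)z
p(z) = (-3)·L_0 + (-5)·L_1 + 6·L_2 + 3·L_3
  (-3)·L_0(z) = (1/16)z^3 - (3/4)z^2 + (11/4)z - 3
  (-5)·L_1(z) = -(5/16)z^3 + (25/8)z^2 - (15/2)z
  6·L_2(z) = -(3/8)z^3 + 3z^2 - (9/2)z
  3·L_3(z) = (1/16)z^3 - (3/8)z^2 + (1/2)z
Adding term by term: -(9/16)z^3 + 5z^2 - (35/4)z - 3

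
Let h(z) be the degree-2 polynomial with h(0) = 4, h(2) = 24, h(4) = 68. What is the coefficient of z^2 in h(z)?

L_0(z) = (z - 2)(z - 4) / [8] = (1/8)z^2 - (3/4)z + 1
L_1(z) = z(z - 4) / [-4] = -(1/4)z^2 + z
L_2(z) = z(z - 2) / [8] = (1/8)z^2 - (1/4)z
h(z) = 4·L_0 + 24·L_1 + 68·L_2
Only the coefficient of z^2 is needed; take it from each L_i and combine:
4·(1/8) + 24·(-1/4) + 68·(1/8) = 3

3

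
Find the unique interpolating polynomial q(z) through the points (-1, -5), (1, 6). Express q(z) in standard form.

q(z) = (11/2)z + 1/2

Build the Lagrange basis polynomials:
L_0(z) = (z - 1) / [-2] = -(1/2)z + 1/2
L_1(z) = (z + 1) / [2] = (1/2)z + 1/2
q(z) = (-5)·L_0 + 6·L_1
  (-5)·L_0(z) = (5/2)z - 5/2
  6·L_1(z) = 3z + 3
Adding term by term: (11/2)z + 1/2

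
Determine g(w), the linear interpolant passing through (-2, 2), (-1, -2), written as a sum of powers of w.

L_0(w) = (w + 1) / [-1] = -w - 1
L_1(w) = (w + 2) / [1] = w + 2
g(w) = 2·L_0 + (-2)·L_1
  2·L_0(w) = -2w - 2
  (-2)·L_1(w) = -2w - 4
Adding term by term: -4w - 6

g(w) = -4w - 6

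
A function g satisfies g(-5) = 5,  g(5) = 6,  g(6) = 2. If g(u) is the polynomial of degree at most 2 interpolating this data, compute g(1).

160/11

Using Newton's divided-difference form:
g[-5,5] = (6 - 5) / (5 - (-5)) = 1/10
g[5,6] = (2 - 6) / (6 - 5) = -4
g[-5,5,6] = (-4 - 1/10) / (6 - (-5)) = -41/110
g(1) = 5 + (1/10)·(6) + (-41/110)·(6)·(-4) = 160/11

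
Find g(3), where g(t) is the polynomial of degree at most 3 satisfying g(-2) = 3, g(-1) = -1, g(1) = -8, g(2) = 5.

L_0(3) = (4)·(2)·(1)/[(-1)·(-3)·(-4)] = -2/3
L_1(3) = (5)·(2)·(1)/[(1)·(-2)·(-3)] = 5/3
L_2(3) = (5)·(4)·(1)/[(3)·(2)·(-1)] = -10/3
L_3(3) = (5)·(4)·(2)/[(4)·(3)·(1)] = 10/3
Sum: 3·(-2/3) + (-1)·(5/3) + (-8)·(-10/3) + 5·(10/3) = 119/3

119/3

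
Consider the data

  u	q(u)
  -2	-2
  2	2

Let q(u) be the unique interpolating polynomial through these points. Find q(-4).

L_0(-4) = (-6)/[(-4)] = 3/2
L_1(-4) = (-2)/[(4)] = -1/2
Sum: (-2)·(3/2) + 2·(-1/2) = -4

-4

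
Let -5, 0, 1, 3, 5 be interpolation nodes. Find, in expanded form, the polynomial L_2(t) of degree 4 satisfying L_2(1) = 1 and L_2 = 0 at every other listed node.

L_2(t) = (t + 5)t(t - 3)(t - 5) / [(6)·(1)·(-2)·(-4)]
       = (t^4 - 3t^3 - 25t^2 + 75t) / (48)

L_2(t) = (1/48)t^4 - (1/16)t^3 - (25/48)t^2 + (25/16)t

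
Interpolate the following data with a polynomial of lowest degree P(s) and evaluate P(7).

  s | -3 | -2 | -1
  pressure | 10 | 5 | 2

50

Evaluate each Lagrange basis at s = 7:
L_0(7) = (9)·(8)/[(-1)·(-2)] = 36
L_1(7) = (10)·(8)/[(1)·(-1)] = -80
L_2(7) = (10)·(9)/[(2)·(1)] = 45
Sum: 10·(36) + 5·(-80) + 2·(45) = 50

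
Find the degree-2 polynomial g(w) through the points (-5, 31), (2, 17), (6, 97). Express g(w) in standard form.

g(w) = 2w^2 + 4w + 1

Build the Lagrange basis polynomials:
L_0(w) = (w - 2)(w - 6) / [77] = (1/77)w^2 - (8/77)w + 12/77
L_1(w) = (w + 5)(w - 6) / [-28] = -(1/28)w^2 + (1/28)w + 15/14
L_2(w) = (w + 5)(w - 2) / [44] = (1/44)w^2 + (3/44)w - 5/22
g(w) = 31·L_0 + 17·L_1 + 97·L_2
  31·L_0(w) = (31/77)w^2 - (248/77)w + 372/77
  17·L_1(w) = -(17/28)w^2 + (17/28)w + 255/14
  97·L_2(w) = (97/44)w^2 + (291/44)w - 485/22
Adding term by term: 2w^2 + 4w + 1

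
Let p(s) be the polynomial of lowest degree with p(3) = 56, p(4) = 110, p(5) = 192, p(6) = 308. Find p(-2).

L_0(-2) = (-6)·(-7)·(-8)/[(-1)·(-2)·(-3)] = 56
L_1(-2) = (-5)·(-7)·(-8)/[(1)·(-1)·(-2)] = -140
L_2(-2) = (-5)·(-6)·(-8)/[(2)·(1)·(-1)] = 120
L_3(-2) = (-5)·(-6)·(-7)/[(3)·(2)·(1)] = -35
Sum: 56·(56) + 110·(-140) + 192·(120) + 308·(-35) = -4

-4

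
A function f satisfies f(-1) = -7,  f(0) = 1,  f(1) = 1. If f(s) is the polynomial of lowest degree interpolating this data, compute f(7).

-167

Evaluate each Lagrange basis at s = 7:
L_0(7) = (7)·(6)/[(-1)·(-2)] = 21
L_1(7) = (8)·(6)/[(1)·(-1)] = -48
L_2(7) = (8)·(7)/[(2)·(1)] = 28
Sum: (-7)·(21) + 1·(-48) + 1·(28) = -167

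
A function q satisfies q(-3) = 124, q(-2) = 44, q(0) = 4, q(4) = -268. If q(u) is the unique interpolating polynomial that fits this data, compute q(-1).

12

Evaluate each Lagrange basis at u = -1:
L_0(-1) = (1)·(-1)·(-5)/[(-1)·(-3)·(-7)] = -5/21
L_1(-1) = (2)·(-1)·(-5)/[(1)·(-2)·(-6)] = 5/6
L_2(-1) = (2)·(1)·(-5)/[(3)·(2)·(-4)] = 5/12
L_3(-1) = (2)·(1)·(-1)/[(7)·(6)·(4)] = -1/84
Sum: 124·(-5/21) + 44·(5/6) + 4·(5/12) + (-268)·(-1/84) = 12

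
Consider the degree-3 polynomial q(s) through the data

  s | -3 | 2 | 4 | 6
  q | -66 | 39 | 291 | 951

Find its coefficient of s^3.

The leading coefficient equals the top divided difference q[-3,2,4,6].
q[-3,2] = (39 - (-66)) / (2 - (-3)) = 21
q[2,4] = (291 - 39) / (4 - 2) = 126
q[4,6] = (951 - 291) / (6 - 4) = 330
q[-3,2,4] = (126 - 21) / (4 - (-3)) = 15
q[2,4,6] = (330 - 126) / (6 - 2) = 51
q[-3,2,4,6] = (51 - 15) / (6 - (-3)) = 4

4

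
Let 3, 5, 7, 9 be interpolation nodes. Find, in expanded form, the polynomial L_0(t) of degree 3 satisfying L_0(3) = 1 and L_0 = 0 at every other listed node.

L_0(t) = -(1/48)t^3 + (7/16)t^2 - (143/48)t + 105/16

L_0(t) = (t - 5)(t - 7)(t - 9) / [(-2)·(-4)·(-6)]
       = (t^3 - 21t^2 + 143t - 315) / (-48)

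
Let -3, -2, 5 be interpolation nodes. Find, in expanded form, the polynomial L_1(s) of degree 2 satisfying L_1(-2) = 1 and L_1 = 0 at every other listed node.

L_1(s) = -(1/7)s^2 + (2/7)s + 15/7

L_1(s) = (s + 3)(s - 5) / [(1)·(-7)]
       = (s^2 - 2s - 15) / (-7)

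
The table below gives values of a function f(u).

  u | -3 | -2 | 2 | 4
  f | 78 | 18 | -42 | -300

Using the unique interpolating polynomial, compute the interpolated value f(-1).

0

Evaluate each Lagrange basis at u = -1:
L_0(-1) = (1)·(-3)·(-5)/[(-1)·(-5)·(-7)] = -3/7
L_1(-1) = (2)·(-3)·(-5)/[(1)·(-4)·(-6)] = 5/4
L_2(-1) = (2)·(1)·(-5)/[(5)·(4)·(-2)] = 1/4
L_3(-1) = (2)·(1)·(-3)/[(7)·(6)·(2)] = -1/14
Sum: 78·(-3/7) + 18·(5/4) + (-42)·(1/4) + (-300)·(-1/14) = 0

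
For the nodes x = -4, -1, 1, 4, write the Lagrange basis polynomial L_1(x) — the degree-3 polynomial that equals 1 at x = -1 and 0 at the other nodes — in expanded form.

L_1(x) = (1/30)x^3 - (1/30)x^2 - (8/15)x + 8/15

L_1(x) = (x + 4)(x - 1)(x - 4) / [(3)·(-2)·(-5)]
       = (x^3 - x^2 - 16x + 16) / (30)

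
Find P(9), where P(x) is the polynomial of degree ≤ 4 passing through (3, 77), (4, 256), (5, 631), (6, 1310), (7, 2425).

L_0(9) = (5)·(4)·(3)·(2)/[(-1)·(-2)·(-3)·(-4)] = 5
L_1(9) = (6)·(4)·(3)·(2)/[(1)·(-1)·(-2)·(-3)] = -24
L_2(9) = (6)·(5)·(3)·(2)/[(2)·(1)·(-1)·(-2)] = 45
L_3(9) = (6)·(5)·(4)·(2)/[(3)·(2)·(1)·(-1)] = -40
L_4(9) = (6)·(5)·(4)·(3)/[(4)·(3)·(2)·(1)] = 15
Sum: 77·(5) + 256·(-24) + 631·(45) + 1310·(-40) + 2425·(15) = 6611

6611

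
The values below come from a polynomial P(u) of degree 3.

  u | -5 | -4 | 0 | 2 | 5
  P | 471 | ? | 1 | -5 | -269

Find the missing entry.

The 4 known values determine P uniquely (degree ≤ 3).
L_0(-4) = (-4)·(-6)·(-9)/[(-5)·(-7)·(-10)] = 108/175
L_1(-4) = (1)·(-6)·(-9)/[(5)·(-2)·(-5)] = 27/25
L_2(-4) = (1)·(-4)·(-9)/[(7)·(2)·(-3)] = -6/7
L_3(-4) = (1)·(-4)·(-6)/[(10)·(5)·(3)] = 4/25
Sum: 471·(108/175) + 1·(27/25) + (-5)·(-6/7) + (-269)·(4/25) = 253

253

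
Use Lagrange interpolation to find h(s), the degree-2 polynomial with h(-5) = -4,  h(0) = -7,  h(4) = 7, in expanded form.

h(s) = (41/90)s^2 + (151/90)s - 7

Build the Lagrange basis polynomials:
L_0(s) = s(s - 4) / [45] = (1/45)s^2 - (4/45)s
L_1(s) = (s + 5)(s - 4) / [-20] = -(1/20)s^2 - (1/20)s + 1
L_2(s) = (s + 5)s / [36] = (1/36)s^2 + (5/36)s
h(s) = (-4)·L_0 + (-7)·L_1 + 7·L_2
  (-4)·L_0(s) = -(4/45)s^2 + (16/45)s
  (-7)·L_1(s) = (7/20)s^2 + (7/20)s - 7
  7·L_2(s) = (7/36)s^2 + (35/36)s
Adding term by term: (41/90)s^2 + (151/90)s - 7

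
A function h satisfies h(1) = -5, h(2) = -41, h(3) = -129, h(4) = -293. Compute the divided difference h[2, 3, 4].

-38

h[2,3] = (-129 - (-41)) / (3 - 2) = -88
h[3,4] = (-293 - (-129)) / (4 - 3) = -164
h[2,3,4] = (-164 - (-88)) / (4 - 2) = -38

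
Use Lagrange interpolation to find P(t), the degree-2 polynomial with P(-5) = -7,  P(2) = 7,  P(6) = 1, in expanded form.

P(t) = -(7/22)t^2 + (23/22)t + 68/11

L_0(t) = (t - 2)(t - 6) / [77] = (1/77)t^2 - (8/77)t + 12/77
L_1(t) = (t + 5)(t - 6) / [-28] = -(1/28)t^2 + (1/28)t + 15/14
L_2(t) = (t + 5)(t - 2) / [44] = (1/44)t^2 + (3/44)t - 5/22
P(t) = (-7)·L_0 + 7·L_1 + 1·L_2
  (-7)·L_0(t) = -(1/11)t^2 + (8/11)t - 12/11
  7·L_1(t) = -(1/4)t^2 + (1/4)t + 15/2
  1·L_2(t) = (1/44)t^2 + (3/44)t - 5/22
Adding term by term: -(7/22)t^2 + (23/22)t + 68/11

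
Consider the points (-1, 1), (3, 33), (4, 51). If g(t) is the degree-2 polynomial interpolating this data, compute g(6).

Using Newton's divided-difference form:
g[-1,3] = (33 - 1) / (3 - (-1)) = 8
g[3,4] = (51 - 33) / (4 - 3) = 18
g[-1,3,4] = (18 - 8) / (4 - (-1)) = 2
g(6) = 1 + 8·(7) + 2·(7)·(3) = 99

99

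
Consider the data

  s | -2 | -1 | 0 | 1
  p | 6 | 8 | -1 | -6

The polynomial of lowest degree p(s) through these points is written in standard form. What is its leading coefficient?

5/2

Build the Lagrange basis polynomials:
L_0(s) = (s + 1)s(s - 1) / [-6] = -(1/6)s^3 + (1/6)s
L_1(s) = (s + 2)s(s - 1) / [2] = (1/2)s^3 + (1/2)s^2 - s
L_2(s) = (s + 2)(s + 1)(s - 1) / [-2] = -(1/2)s^3 - s^2 + (1/2)s + 1
L_3(s) = (s + 2)(s + 1)s / [6] = (1/6)s^3 + (1/2)s^2 + (1/3)s
p(s) = 6·L_0 + 8·L_1 + (-1)·L_2 + (-6)·L_3
Only the coefficient of s^3 is needed; take it from each L_i and combine:
6·(-1/6) + 8·(1/2) + (-1)·(-1/2) + (-6)·(1/6) = 5/2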